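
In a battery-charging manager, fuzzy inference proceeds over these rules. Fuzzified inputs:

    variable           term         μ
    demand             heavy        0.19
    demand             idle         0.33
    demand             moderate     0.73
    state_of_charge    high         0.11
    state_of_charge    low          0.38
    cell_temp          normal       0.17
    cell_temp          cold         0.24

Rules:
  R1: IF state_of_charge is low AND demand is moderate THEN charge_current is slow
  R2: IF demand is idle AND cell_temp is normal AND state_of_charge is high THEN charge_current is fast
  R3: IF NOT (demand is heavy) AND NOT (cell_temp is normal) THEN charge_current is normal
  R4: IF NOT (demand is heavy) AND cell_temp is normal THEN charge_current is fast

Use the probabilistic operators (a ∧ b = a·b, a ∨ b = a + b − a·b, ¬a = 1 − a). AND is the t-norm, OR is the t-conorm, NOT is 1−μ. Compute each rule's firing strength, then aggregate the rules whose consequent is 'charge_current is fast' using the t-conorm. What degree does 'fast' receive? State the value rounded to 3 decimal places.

0.143

R1: low=0.38, moderate=0.73; AND[a·b] → w = 0.2774
R2: idle=0.33, normal=0.17, high=0.11; AND[a·b] → w = 0.0062
R3: ¬heavy=1−0.19=0.81, ¬normal=1−0.17=0.83; AND[a·b] → w = 0.6723
R4: ¬heavy=1−0.19=0.81, normal=0.17; AND[a·b] → w = 0.1377
Rules with consequent 'fast': {R2, R4} → strengths 0.0062, 0.1377
Aggregate via t-conorm [a + b − a·b]: 0.1430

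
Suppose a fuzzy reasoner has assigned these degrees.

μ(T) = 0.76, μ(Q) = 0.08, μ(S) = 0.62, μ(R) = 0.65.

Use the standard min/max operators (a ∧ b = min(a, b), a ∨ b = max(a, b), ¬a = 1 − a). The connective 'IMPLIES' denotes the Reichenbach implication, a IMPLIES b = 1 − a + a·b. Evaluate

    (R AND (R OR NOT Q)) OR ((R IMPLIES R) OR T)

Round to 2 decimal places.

NOT Q = 1 − 0.08 = 0.92
R OR NOT Q = max(a, b) on (0.65, 0.92) = 0.92
R AND (R OR NOT Q) = min(a, b) on (0.65, 0.92) = 0.65
R IMPLIES R  [Reichenbach: 1 − a + a·b] with a=0.65, b=0.65 → 0.77
(R IMPLIES R) OR T = max(a, b) on (0.77, 0.76) = 0.77
(R AND (R OR NOT Q)) OR ((R IMPLIES R) OR T) = max(a, b) on (0.65, 0.77) = 0.77

0.77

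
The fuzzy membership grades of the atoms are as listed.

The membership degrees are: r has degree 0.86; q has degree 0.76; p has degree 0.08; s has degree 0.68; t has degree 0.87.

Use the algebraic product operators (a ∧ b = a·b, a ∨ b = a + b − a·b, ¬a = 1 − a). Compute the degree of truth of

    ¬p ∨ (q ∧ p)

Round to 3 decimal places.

0.925

¬p = 1 − 0.0800 = 0.9200
q ∧ p = a·b on (0.7600, 0.0800) = 0.0608
¬p ∨ (q ∧ p) = a + b − a·b on (0.9200, 0.0608) = 0.9249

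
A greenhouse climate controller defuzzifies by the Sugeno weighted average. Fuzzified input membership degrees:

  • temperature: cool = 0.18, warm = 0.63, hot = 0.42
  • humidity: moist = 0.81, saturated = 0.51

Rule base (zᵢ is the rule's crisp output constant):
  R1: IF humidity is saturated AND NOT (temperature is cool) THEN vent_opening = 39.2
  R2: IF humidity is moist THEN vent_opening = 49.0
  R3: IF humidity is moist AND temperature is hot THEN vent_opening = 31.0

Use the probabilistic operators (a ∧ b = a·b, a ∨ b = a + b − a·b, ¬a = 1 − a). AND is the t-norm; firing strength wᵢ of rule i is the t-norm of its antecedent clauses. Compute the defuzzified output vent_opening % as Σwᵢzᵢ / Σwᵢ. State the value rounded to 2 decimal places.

42.48

R1 (z=39.2): saturated=0.51, ¬cool=1−0.18=0.82; AND[a·b] → w = 0.4182
R2 (z=49.0): moist=0.81 → w = 0.8100
R3 (z=31.0): moist=0.81, hot=0.42; AND[a·b] → w = 0.3402
Weighted average = (0.4182·39.2 + 0.8100·49.0 + 0.3402·31.0) / (0.4182 + 0.8100 + 0.3402)
  = 66.6296 / 1.5684 = 42.48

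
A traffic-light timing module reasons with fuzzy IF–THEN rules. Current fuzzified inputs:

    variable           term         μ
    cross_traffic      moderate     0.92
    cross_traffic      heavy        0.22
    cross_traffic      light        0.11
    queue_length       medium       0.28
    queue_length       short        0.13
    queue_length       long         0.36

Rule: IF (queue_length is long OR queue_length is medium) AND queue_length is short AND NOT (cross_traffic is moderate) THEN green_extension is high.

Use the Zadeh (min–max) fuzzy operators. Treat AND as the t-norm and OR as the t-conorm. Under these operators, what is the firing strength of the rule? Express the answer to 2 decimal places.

firing strength: (long=0.36 OR medium=0.28) = 0.36; AND[min(a, b)] with short=0.13, ¬moderate=1−0.92=0.08 → w = 0.08

0.08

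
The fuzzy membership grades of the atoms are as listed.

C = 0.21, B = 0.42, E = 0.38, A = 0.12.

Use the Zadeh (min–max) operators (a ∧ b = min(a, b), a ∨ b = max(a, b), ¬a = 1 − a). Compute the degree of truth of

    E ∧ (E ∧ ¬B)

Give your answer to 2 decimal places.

¬B = 1 − 0.42 = 0.58
E ∧ ¬B = min(a, b) on (0.38, 0.58) = 0.38
E ∧ (E ∧ ¬B) = min(a, b) on (0.38, 0.38) = 0.38

0.38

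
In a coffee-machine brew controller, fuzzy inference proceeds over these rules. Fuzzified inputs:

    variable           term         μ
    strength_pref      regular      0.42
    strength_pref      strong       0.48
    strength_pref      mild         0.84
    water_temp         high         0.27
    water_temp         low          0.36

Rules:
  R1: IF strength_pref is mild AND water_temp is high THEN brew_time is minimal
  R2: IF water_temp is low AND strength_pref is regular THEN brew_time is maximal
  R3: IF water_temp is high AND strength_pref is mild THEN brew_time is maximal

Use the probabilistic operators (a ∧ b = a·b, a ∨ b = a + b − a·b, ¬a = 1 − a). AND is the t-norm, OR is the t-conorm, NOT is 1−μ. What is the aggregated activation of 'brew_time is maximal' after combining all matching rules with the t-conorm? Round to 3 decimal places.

0.344

R1: mild=0.84, high=0.27; AND[a·b] → w = 0.2268
R2: low=0.36, regular=0.42; AND[a·b] → w = 0.1512
R3: high=0.27, mild=0.84; AND[a·b] → w = 0.2268
Rules with consequent 'maximal': {R2, R3} → strengths 0.1512, 0.2268
Aggregate via t-conorm [a + b − a·b]: 0.3437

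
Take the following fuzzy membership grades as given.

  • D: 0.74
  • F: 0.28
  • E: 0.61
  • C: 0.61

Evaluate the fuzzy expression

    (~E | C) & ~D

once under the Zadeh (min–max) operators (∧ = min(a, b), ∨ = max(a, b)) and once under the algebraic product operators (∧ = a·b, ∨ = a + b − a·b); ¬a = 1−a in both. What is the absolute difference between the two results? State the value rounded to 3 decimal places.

Under Zadeh (min–max):
  ~E = 1 − 0.61 = 0.39
  ~E | C = max(a, b) on (0.39, 0.61) = 0.61
  ~D = 1 − 0.74 = 0.26
  (~E | C) & ~D = min(a, b) on (0.61, 0.26) = 0.26
  → value = 0.2600
Under algebraic product:
  ~E = 1 − 0.6100 = 0.3900
  ~E | C = a + b − a·b on (0.3900, 0.6100) = 0.7621
  ~D = 1 − 0.7400 = 0.2600
  (~E | C) & ~D = a·b on (0.7621, 0.2600) = 0.1981
  → value = 0.1981
|0.2600 − 0.1981| = 0.062

0.062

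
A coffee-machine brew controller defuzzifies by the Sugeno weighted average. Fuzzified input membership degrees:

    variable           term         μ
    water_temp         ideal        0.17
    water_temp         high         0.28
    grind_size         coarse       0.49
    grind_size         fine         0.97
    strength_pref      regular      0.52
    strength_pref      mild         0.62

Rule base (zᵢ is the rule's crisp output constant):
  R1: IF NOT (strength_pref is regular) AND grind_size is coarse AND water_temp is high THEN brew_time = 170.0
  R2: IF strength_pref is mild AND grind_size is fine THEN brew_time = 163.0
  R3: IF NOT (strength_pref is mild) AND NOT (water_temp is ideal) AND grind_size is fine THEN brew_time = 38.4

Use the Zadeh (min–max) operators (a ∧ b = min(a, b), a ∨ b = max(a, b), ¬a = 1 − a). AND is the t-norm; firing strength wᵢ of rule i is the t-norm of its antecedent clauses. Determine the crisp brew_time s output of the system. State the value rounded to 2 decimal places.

127.54

R1 (z=170.0): ¬regular=1−0.52=0.48, coarse=0.49, high=0.28; AND[min(a, b)] → w = 0.28
R2 (z=163.0): mild=0.62, fine=0.97; AND[min(a, b)] → w = 0.62
R3 (z=38.4): ¬mild=1−0.62=0.38, ¬ideal=1−0.17=0.83, fine=0.97; AND[min(a, b)] → w = 0.38
Weighted average = (0.28·170.0 + 0.62·163.0 + 0.38·38.4) / (0.28 + 0.62 + 0.38)
  = 163.2520 / 1.2800 = 127.54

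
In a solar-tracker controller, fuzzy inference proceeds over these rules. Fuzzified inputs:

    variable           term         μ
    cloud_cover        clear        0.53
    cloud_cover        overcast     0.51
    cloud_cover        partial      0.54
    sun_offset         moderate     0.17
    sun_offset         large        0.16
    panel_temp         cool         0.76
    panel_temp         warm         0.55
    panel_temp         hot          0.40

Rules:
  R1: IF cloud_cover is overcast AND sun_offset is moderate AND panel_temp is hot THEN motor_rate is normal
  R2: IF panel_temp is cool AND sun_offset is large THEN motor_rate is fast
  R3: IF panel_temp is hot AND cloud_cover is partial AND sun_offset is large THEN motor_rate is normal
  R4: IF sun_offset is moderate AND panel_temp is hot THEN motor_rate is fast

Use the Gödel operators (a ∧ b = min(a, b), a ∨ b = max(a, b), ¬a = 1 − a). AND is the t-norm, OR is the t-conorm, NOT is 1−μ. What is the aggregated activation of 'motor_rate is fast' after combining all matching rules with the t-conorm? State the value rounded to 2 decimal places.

0.17

R1: overcast=0.51, moderate=0.17, hot=0.40; AND[min(a, b)] → w = 0.17
R2: cool=0.76, large=0.16; AND[min(a, b)] → w = 0.16
R3: hot=0.40, partial=0.54, large=0.16; AND[min(a, b)] → w = 0.16
R4: moderate=0.17, hot=0.40; AND[min(a, b)] → w = 0.17
Rules with consequent 'fast': {R2, R4} → strengths 0.16, 0.17
Aggregate via t-conorm [max(a, b)]: 0.17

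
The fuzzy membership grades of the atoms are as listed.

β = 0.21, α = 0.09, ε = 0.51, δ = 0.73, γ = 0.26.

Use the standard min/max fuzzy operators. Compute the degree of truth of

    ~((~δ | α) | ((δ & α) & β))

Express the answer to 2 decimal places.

~δ = 1 − 0.73 = 0.27
~δ | α = max(a, b) on (0.27, 0.09) = 0.27
δ & α = min(a, b) on (0.73, 0.09) = 0.09
(δ & α) & β = min(a, b) on (0.09, 0.21) = 0.09
(~δ | α) | ((δ & α) & β) = max(a, b) on (0.27, 0.09) = 0.27
~((~δ | α) | ((δ & α) & β)) = 1 − 0.27 = 0.73

0.73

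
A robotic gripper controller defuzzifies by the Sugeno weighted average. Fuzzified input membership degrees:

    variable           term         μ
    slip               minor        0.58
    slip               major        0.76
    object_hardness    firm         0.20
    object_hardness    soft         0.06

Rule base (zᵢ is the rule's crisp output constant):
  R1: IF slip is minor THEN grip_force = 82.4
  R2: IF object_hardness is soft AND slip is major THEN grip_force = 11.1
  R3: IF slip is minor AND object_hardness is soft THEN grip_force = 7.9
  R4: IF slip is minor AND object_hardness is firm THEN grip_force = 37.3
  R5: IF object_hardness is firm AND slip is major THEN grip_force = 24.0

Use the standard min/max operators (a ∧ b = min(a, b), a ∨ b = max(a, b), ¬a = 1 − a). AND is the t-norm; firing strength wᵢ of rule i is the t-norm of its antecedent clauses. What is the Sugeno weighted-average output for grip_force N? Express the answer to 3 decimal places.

55.629

R1 (z=82.4): minor=0.58 → w = 0.58
R2 (z=11.1): soft=0.06, major=0.76; AND[min(a, b)] → w = 0.06
R3 (z=7.9): minor=0.58, soft=0.06; AND[min(a, b)] → w = 0.06
R4 (z=37.3): minor=0.58, firm=0.20; AND[min(a, b)] → w = 0.20
R5 (z=24.0): firm=0.20, major=0.76; AND[min(a, b)] → w = 0.20
Weighted average = (0.58·82.4 + 0.06·11.1 + 0.06·7.9 + 0.20·37.3 + 0.20·24.0) / (0.58 + 0.06 + 0.06 + 0.20 + 0.20)
  = 61.1920 / 1.1000 = 55.629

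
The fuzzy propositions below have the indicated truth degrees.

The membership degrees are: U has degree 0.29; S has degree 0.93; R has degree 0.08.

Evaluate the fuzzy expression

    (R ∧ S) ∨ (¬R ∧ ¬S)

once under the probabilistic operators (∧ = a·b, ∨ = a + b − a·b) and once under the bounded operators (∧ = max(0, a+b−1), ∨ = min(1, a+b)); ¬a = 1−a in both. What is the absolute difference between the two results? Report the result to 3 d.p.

0.124

Under probabilistic:
  R ∧ S = a·b on (0.0800, 0.9300) = 0.0744
  ¬R = 1 − 0.0800 = 0.9200
  ¬S = 1 − 0.9300 = 0.0700
  ¬R ∧ ¬S = a·b on (0.9200, 0.0700) = 0.0644
  (R ∧ S) ∨ (¬R ∧ ¬S) = a + b − a·b on (0.0744, 0.0644) = 0.1340
  → value = 0.1340
Under bounded:
  R ∧ S = max(0, a+b−1) on (0.08, 0.93) = 0.01
  ¬R = 1 − 0.08 = 0.92
  ¬S = 1 − 0.93 = 0.07
  ¬R ∧ ¬S = max(0, a+b−1) on (0.92, 0.07) = 0.00
  (R ∧ S) ∨ (¬R ∧ ¬S) = min(1, a+b) on (0.01, 0.00) = 0.01
  → value = 0.0100
|0.1340 − 0.0100| = 0.124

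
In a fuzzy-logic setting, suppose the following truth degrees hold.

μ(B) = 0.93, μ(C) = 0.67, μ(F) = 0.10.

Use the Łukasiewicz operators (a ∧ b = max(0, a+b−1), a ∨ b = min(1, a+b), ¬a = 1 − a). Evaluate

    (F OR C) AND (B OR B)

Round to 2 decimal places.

0.77

F OR C = min(1, a+b) on (0.10, 0.67) = 0.77
B OR B = min(1, a+b) on (0.93, 0.93) = 1.00
(F OR C) AND (B OR B) = max(0, a+b−1) on (0.77, 1.00) = 0.77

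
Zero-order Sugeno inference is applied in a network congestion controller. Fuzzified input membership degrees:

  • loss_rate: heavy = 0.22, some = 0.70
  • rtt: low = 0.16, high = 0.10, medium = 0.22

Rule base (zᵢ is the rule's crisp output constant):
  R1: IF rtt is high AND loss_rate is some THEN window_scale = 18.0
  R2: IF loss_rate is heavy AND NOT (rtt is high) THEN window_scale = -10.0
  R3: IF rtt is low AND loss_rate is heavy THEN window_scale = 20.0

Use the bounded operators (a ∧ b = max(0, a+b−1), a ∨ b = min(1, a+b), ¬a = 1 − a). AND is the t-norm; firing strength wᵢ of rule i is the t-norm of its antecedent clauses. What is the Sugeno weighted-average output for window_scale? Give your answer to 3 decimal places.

R1 (z=18.0): high=0.10, some=0.70; AND[max(0, a+b−1)] → w = 0.00
R2 (z=-10.0): heavy=0.22, ¬high=1−0.10=0.90; AND[max(0, a+b−1)] → w = 0.12
R3 (z=20.0): low=0.16, heavy=0.22; AND[max(0, a+b−1)] → w = 0.00
Weighted average = (0.00·18.0 + 0.12·-10.0 + 0.00·20.0) / (0.00 + 0.12 + 0.00)
  = -1.2000 / 0.1200 = -10.000

-10.000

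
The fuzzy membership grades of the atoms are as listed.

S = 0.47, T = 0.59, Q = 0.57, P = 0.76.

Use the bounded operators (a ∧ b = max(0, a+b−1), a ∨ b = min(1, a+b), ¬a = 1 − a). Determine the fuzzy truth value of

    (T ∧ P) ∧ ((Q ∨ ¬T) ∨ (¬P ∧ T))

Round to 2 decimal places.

T ∧ P = max(0, a+b−1) on (0.59, 0.76) = 0.35
¬T = 1 − 0.59 = 0.41
Q ∨ ¬T = min(1, a+b) on (0.57, 0.41) = 0.98
¬P = 1 − 0.76 = 0.24
¬P ∧ T = max(0, a+b−1) on (0.24, 0.59) = 0.00
(Q ∨ ¬T) ∨ (¬P ∧ T) = min(1, a+b) on (0.98, 0.00) = 0.98
(T ∧ P) ∧ ((Q ∨ ¬T) ∨ (¬P ∧ T)) = max(0, a+b−1) on (0.35, 0.98) = 0.33

0.33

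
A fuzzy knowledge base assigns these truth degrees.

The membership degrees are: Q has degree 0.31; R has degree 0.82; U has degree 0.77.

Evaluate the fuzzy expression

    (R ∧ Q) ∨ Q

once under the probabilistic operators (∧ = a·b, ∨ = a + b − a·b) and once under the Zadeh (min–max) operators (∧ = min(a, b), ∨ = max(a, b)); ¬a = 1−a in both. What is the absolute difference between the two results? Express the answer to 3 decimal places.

0.175

Under probabilistic:
  R ∧ Q = a·b on (0.8200, 0.3100) = 0.2542
  (R ∧ Q) ∨ Q = a + b − a·b on (0.2542, 0.3100) = 0.4854
  → value = 0.4854
Under Zadeh (min–max):
  R ∧ Q = min(a, b) on (0.82, 0.31) = 0.31
  (R ∧ Q) ∨ Q = max(a, b) on (0.31, 0.31) = 0.31
  → value = 0.3100
|0.4854 − 0.3100| = 0.175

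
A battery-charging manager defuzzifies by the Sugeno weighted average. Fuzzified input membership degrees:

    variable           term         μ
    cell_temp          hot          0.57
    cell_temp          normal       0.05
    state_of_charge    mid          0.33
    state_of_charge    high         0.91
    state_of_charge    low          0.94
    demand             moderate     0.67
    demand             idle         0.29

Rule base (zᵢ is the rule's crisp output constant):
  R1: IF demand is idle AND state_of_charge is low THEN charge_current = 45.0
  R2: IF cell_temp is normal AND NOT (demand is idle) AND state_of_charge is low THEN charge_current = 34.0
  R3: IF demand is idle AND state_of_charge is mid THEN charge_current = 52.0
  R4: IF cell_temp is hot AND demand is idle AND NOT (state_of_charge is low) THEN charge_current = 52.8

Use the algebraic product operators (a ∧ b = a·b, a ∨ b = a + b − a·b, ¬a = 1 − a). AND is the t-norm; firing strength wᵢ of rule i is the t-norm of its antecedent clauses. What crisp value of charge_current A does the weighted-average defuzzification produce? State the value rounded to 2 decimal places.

R1 (z=45.0): idle=0.29, low=0.94; AND[a·b] → w = 0.2726
R2 (z=34.0): normal=0.05, ¬idle=1−0.29=0.71, low=0.94; AND[a·b] → w = 0.0334
R3 (z=52.0): idle=0.29, mid=0.33; AND[a·b] → w = 0.0957
R4 (z=52.8): hot=0.57, idle=0.29, ¬low=1−0.94=0.06; AND[a·b] → w = 0.0099
Weighted average = (0.2726·45.0 + 0.0334·34.0 + 0.0957·52.0 + 0.0099·52.8) / (0.2726 + 0.0334 + 0.0957 + 0.0099)
  = 18.9017 / 0.4116 = 45.92

45.92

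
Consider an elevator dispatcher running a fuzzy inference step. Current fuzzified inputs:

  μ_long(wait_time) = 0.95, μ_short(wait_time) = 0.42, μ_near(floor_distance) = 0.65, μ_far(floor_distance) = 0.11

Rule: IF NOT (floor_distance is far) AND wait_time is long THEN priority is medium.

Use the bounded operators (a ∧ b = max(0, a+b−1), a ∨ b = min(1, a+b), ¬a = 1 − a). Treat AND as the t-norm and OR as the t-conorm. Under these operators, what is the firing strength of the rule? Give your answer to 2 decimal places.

0.84

firing strength: ¬far=1−0.11=0.89, long=0.95; AND[max(0, a+b−1)] → w = 0.84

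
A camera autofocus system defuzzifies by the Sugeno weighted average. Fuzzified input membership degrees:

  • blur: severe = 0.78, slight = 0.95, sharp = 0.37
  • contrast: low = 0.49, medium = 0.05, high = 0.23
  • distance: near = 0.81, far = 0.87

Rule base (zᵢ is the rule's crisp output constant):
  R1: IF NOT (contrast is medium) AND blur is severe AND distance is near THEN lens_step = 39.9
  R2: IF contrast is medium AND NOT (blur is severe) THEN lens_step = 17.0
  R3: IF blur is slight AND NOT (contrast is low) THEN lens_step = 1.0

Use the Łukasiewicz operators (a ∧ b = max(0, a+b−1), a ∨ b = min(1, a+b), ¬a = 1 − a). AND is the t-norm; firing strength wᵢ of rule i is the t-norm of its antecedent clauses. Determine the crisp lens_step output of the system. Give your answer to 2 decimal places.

22.01

R1 (z=39.9): ¬medium=1−0.05=0.95, severe=0.78, near=0.81; AND[max(0, a+b−1)] → w = 0.54
R2 (z=17.0): medium=0.05, ¬severe=1−0.78=0.22; AND[max(0, a+b−1)] → w = 0.00
R3 (z=1.0): slight=0.95, ¬low=1−0.49=0.51; AND[max(0, a+b−1)] → w = 0.46
Weighted average = (0.54·39.9 + 0.00·17.0 + 0.46·1.0) / (0.54 + 0.00 + 0.46)
  = 22.0060 / 1.0000 = 22.01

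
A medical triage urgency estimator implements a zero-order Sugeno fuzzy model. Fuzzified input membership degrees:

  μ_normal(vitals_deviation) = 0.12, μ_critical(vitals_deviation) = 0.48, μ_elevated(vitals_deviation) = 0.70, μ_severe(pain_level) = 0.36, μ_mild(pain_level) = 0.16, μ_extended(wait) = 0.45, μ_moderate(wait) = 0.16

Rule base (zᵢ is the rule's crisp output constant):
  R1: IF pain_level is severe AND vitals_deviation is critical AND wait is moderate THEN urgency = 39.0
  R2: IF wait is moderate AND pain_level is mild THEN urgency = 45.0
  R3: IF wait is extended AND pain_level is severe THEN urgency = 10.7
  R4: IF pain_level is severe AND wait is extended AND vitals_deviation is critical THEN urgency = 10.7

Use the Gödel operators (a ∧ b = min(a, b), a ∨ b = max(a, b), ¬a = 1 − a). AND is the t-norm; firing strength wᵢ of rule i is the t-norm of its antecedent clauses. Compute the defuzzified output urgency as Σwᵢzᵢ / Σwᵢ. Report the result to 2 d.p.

R1 (z=39.0): severe=0.36, critical=0.48, moderate=0.16; AND[min(a, b)] → w = 0.16
R2 (z=45.0): moderate=0.16, mild=0.16; AND[min(a, b)] → w = 0.16
R3 (z=10.7): extended=0.45, severe=0.36; AND[min(a, b)] → w = 0.36
R4 (z=10.7): severe=0.36, extended=0.45, critical=0.48; AND[min(a, b)] → w = 0.36
Weighted average = (0.16·39.0 + 0.16·45.0 + 0.36·10.7 + 0.36·10.7) / (0.16 + 0.16 + 0.36 + 0.36)
  = 21.1440 / 1.0400 = 20.33

20.33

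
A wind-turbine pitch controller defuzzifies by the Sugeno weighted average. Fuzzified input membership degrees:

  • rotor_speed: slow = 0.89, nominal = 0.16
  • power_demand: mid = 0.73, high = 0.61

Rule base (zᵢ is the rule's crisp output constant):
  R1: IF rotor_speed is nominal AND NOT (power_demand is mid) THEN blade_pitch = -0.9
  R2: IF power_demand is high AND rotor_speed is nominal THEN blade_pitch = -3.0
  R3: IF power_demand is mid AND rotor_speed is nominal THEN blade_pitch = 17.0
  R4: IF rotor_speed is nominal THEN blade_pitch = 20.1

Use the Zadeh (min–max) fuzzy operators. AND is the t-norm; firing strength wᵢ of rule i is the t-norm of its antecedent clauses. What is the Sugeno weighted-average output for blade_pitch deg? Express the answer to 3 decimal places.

R1 (z=-0.9): nominal=0.16, ¬mid=1−0.73=0.27; AND[min(a, b)] → w = 0.16
R2 (z=-3.0): high=0.61, nominal=0.16; AND[min(a, b)] → w = 0.16
R3 (z=17.0): mid=0.73, nominal=0.16; AND[min(a, b)] → w = 0.16
R4 (z=20.1): nominal=0.16 → w = 0.16
Weighted average = (0.16·-0.9 + 0.16·-3.0 + 0.16·17.0 + 0.16·20.1) / (0.16 + 0.16 + 0.16 + 0.16)
  = 5.3120 / 0.6400 = 8.300

8.300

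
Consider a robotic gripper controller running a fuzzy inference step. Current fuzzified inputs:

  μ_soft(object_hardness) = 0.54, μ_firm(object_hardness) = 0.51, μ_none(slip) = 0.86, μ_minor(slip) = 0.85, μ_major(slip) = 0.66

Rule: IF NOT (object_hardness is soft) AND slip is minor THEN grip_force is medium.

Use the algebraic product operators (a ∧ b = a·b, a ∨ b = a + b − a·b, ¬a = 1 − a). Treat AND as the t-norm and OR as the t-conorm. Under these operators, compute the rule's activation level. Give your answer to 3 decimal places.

firing strength: ¬soft=1−0.54=0.46, minor=0.85; AND[a·b] → w = 0.3910

0.391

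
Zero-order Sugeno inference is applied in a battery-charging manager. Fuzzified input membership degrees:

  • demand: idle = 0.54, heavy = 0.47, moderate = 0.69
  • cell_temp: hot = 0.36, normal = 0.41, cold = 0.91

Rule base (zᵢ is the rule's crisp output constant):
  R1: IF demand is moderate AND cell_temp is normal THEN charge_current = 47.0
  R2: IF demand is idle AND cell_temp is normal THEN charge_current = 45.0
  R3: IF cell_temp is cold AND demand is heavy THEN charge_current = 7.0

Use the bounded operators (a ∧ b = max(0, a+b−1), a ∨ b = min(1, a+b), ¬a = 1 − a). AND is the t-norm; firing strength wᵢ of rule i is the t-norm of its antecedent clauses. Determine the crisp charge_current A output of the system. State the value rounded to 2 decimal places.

15.33

R1 (z=47.0): moderate=0.69, normal=0.41; AND[max(0, a+b−1)] → w = 0.10
R2 (z=45.0): idle=0.54, normal=0.41; AND[max(0, a+b−1)] → w = 0.00
R3 (z=7.0): cold=0.91, heavy=0.47; AND[max(0, a+b−1)] → w = 0.38
Weighted average = (0.10·47.0 + 0.00·45.0 + 0.38·7.0) / (0.10 + 0.00 + 0.38)
  = 7.3600 / 0.4800 = 15.33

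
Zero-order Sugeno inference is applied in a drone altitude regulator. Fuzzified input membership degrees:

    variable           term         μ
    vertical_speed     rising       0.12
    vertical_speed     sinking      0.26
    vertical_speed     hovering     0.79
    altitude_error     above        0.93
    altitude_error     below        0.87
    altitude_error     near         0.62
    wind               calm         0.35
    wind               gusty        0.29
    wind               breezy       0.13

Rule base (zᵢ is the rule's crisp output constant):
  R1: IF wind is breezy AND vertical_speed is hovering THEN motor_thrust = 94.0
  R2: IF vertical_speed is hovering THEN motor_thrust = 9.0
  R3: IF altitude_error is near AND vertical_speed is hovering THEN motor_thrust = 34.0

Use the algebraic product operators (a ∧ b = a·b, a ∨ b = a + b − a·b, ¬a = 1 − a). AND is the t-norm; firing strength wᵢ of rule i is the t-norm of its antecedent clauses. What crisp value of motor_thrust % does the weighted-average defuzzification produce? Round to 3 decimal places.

24.171

R1 (z=94.0): breezy=0.13, hovering=0.79; AND[a·b] → w = 0.1027
R2 (z=9.0): hovering=0.79 → w = 0.7900
R3 (z=34.0): near=0.62, hovering=0.79; AND[a·b] → w = 0.4898
Weighted average = (0.1027·94.0 + 0.7900·9.0 + 0.4898·34.0) / (0.1027 + 0.7900 + 0.4898)
  = 33.4170 / 1.3825 = 24.171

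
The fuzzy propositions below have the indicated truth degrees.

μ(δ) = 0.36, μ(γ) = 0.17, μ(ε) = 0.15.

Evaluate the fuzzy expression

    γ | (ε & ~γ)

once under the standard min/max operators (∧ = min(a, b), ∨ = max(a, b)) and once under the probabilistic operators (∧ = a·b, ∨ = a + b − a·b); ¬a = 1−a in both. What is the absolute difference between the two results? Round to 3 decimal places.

Under standard min/max:
  ~γ = 1 − 0.17 = 0.83
  ε & ~γ = min(a, b) on (0.15, 0.83) = 0.15
  γ | (ε & ~γ) = max(a, b) on (0.17, 0.15) = 0.17
  → value = 0.1700
Under probabilistic:
  ~γ = 1 − 0.1700 = 0.8300
  ε & ~γ = a·b on (0.1500, 0.8300) = 0.1245
  γ | (ε & ~γ) = a + b − a·b on (0.1700, 0.1245) = 0.2733
  → value = 0.2733
|0.1700 − 0.2733| = 0.103

0.103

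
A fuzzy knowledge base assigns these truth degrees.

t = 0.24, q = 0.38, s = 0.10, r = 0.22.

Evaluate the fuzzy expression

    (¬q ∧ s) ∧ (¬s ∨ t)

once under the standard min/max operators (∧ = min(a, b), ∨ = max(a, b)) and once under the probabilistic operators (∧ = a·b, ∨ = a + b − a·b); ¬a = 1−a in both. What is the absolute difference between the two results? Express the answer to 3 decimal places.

Under standard min/max:
  ¬q = 1 − 0.38 = 0.62
  ¬q ∧ s = min(a, b) on (0.62, 0.10) = 0.10
  ¬s = 1 − 0.10 = 0.90
  ¬s ∨ t = max(a, b) on (0.90, 0.24) = 0.90
  (¬q ∧ s) ∧ (¬s ∨ t) = min(a, b) on (0.10, 0.90) = 0.10
  → value = 0.1000
Under probabilistic:
  ¬q = 1 − 0.3800 = 0.6200
  ¬q ∧ s = a·b on (0.6200, 0.1000) = 0.0620
  ¬s = 1 − 0.1000 = 0.9000
  ¬s ∨ t = a + b − a·b on (0.9000, 0.2400) = 0.9240
  (¬q ∧ s) ∧ (¬s ∨ t) = a·b on (0.0620, 0.9240) = 0.0573
  → value = 0.0573
|0.1000 − 0.0573| = 0.043

0.043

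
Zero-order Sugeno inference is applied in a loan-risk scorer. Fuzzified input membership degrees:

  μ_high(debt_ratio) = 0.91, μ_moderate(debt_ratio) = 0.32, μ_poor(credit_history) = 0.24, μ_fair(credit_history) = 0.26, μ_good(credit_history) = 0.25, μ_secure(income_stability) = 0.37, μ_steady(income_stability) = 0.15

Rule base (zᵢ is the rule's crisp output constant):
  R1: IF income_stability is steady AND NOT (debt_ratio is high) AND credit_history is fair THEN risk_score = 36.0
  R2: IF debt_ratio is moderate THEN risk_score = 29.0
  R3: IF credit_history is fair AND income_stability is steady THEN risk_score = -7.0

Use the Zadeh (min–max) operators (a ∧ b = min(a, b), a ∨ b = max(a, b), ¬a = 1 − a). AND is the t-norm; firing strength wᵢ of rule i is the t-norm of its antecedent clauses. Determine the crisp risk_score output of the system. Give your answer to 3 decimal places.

20.482

R1 (z=36.0): steady=0.15, ¬high=1−0.91=0.09, fair=0.26; AND[min(a, b)] → w = 0.09
R2 (z=29.0): moderate=0.32 → w = 0.32
R3 (z=-7.0): fair=0.26, steady=0.15; AND[min(a, b)] → w = 0.15
Weighted average = (0.09·36.0 + 0.32·29.0 + 0.15·-7.0) / (0.09 + 0.32 + 0.15)
  = 11.4700 / 0.5600 = 20.482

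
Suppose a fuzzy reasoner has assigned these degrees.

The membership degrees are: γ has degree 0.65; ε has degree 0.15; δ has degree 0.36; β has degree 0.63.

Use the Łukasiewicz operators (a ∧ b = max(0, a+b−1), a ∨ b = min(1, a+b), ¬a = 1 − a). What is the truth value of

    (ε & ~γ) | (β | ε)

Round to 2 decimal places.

~γ = 1 − 0.65 = 0.35
ε & ~γ = max(0, a+b−1) on (0.15, 0.35) = 0.00
β | ε = min(1, a+b) on (0.63, 0.15) = 0.78
(ε & ~γ) | (β | ε) = min(1, a+b) on (0.00, 0.78) = 0.78

0.78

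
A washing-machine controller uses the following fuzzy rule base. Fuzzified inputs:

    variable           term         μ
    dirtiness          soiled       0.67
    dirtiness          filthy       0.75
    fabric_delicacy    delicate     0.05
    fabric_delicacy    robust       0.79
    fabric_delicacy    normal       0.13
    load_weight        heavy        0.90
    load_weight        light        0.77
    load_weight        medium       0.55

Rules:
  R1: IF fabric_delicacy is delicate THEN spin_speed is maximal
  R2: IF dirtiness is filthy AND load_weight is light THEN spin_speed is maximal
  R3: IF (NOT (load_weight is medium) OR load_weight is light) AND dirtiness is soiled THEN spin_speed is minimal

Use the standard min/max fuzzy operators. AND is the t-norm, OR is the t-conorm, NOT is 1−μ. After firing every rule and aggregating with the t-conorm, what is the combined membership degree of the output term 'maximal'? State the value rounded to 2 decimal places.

0.75

R1: delicate=0.05 → w = 0.05
R2: filthy=0.75, light=0.77; AND[min(a, b)] → w = 0.75
R3: (¬medium=1−0.55=0.45 OR light=0.77) = 0.77; AND[min(a, b)] with soiled=0.67 → w = 0.67
Rules with consequent 'maximal': {R1, R2} → strengths 0.05, 0.75
Aggregate via t-conorm [max(a, b)]: 0.75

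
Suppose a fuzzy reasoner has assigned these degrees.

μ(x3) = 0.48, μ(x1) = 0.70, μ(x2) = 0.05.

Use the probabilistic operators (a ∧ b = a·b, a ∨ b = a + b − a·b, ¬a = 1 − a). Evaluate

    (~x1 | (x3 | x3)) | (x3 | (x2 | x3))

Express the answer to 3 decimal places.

~x1 = 1 − 0.7000 = 0.3000
x3 | x3 = a + b − a·b on (0.4800, 0.4800) = 0.7296
~x1 | (x3 | x3) = a + b − a·b on (0.3000, 0.7296) = 0.8107
x2 | x3 = a + b − a·b on (0.0500, 0.4800) = 0.5060
x3 | (x2 | x3) = a + b − a·b on (0.4800, 0.5060) = 0.7431
(~x1 | (x3 | x3)) | (x3 | (x2 | x3)) = a + b − a·b on (0.8107, 0.7431) = 0.9514

0.951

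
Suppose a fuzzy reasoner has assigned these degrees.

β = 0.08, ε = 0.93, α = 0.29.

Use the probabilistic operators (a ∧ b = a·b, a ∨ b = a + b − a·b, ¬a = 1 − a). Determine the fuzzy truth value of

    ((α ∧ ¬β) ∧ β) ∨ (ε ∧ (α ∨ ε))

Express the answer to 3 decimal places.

0.886

¬β = 1 − 0.0800 = 0.9200
α ∧ ¬β = a·b on (0.2900, 0.9200) = 0.2668
(α ∧ ¬β) ∧ β = a·b on (0.2668, 0.0800) = 0.0213
α ∨ ε = a + b − a·b on (0.2900, 0.9300) = 0.9503
ε ∧ (α ∨ ε) = a·b on (0.9300, 0.9503) = 0.8838
((α ∧ ¬β) ∧ β) ∨ (ε ∧ (α ∨ ε)) = a + b − a·b on (0.0213, 0.8838) = 0.8863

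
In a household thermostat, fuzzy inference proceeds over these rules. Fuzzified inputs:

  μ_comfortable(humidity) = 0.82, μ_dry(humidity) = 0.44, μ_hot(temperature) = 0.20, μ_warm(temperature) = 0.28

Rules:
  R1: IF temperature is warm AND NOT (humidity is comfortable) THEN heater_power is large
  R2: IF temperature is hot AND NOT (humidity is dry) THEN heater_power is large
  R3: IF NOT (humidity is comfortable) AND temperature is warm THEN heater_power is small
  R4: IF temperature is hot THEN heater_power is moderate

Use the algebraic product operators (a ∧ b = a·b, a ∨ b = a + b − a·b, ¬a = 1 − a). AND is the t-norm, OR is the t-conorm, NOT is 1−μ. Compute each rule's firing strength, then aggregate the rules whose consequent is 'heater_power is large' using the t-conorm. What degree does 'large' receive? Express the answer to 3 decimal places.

R1: warm=0.28, ¬comfortable=1−0.82=0.18; AND[a·b] → w = 0.0504
R2: hot=0.20, ¬dry=1−0.44=0.56; AND[a·b] → w = 0.1120
R3: ¬comfortable=1−0.82=0.18, warm=0.28; AND[a·b] → w = 0.0504
R4: hot=0.20 → w = 0.2000
Rules with consequent 'large': {R1, R2} → strengths 0.0504, 0.1120
Aggregate via t-conorm [a + b − a·b]: 0.1568

0.157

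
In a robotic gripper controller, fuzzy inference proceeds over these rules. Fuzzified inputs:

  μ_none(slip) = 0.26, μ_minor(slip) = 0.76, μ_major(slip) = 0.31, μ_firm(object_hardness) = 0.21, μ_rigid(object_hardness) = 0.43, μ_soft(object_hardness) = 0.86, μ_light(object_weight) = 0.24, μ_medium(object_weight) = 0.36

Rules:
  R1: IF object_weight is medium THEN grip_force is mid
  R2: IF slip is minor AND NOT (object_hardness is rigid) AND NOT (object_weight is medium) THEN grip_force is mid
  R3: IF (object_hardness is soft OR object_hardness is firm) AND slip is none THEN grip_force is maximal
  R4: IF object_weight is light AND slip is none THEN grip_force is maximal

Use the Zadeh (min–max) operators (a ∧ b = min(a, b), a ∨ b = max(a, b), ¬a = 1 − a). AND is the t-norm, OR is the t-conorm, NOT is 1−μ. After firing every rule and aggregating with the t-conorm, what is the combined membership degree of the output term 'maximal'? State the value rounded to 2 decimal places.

0.26

R1: medium=0.36 → w = 0.36
R2: minor=0.76, ¬rigid=1−0.43=0.57, ¬medium=1−0.36=0.64; AND[min(a, b)] → w = 0.57
R3: (soft=0.86 OR firm=0.21) = 0.86; AND[min(a, b)] with none=0.26 → w = 0.26
R4: light=0.24, none=0.26; AND[min(a, b)] → w = 0.24
Rules with consequent 'maximal': {R3, R4} → strengths 0.26, 0.24
Aggregate via t-conorm [max(a, b)]: 0.26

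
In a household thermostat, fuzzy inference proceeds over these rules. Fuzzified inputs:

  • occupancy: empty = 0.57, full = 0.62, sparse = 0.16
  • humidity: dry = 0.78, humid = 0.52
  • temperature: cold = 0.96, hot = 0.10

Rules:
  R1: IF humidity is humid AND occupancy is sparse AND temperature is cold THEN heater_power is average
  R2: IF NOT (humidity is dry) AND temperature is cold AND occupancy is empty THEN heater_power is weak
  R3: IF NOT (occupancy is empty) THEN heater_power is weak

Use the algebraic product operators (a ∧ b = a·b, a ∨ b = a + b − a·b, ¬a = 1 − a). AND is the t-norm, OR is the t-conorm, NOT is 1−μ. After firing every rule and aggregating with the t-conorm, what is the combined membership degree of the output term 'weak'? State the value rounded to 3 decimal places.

R1: humid=0.52, sparse=0.16, cold=0.96; AND[a·b] → w = 0.0799
R2: ¬dry=1−0.78=0.22, cold=0.96, empty=0.57; AND[a·b] → w = 0.1204
R3: ¬empty=1−0.57=0.43 → w = 0.4300
Rules with consequent 'weak': {R2, R3} → strengths 0.1204, 0.4300
Aggregate via t-conorm [a + b − a·b]: 0.4986

0.499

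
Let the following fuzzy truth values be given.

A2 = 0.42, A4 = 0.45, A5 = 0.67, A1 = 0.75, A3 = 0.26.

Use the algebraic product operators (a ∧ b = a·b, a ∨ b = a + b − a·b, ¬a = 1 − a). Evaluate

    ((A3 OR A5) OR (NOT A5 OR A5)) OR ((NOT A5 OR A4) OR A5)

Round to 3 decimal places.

A3 OR A5 = a + b − a·b on (0.2600, 0.6700) = 0.7558
NOT A5 = 1 − 0.6700 = 0.3300
NOT A5 OR A5 = a + b − a·b on (0.3300, 0.6700) = 0.7789
(A3 OR A5) OR (NOT A5 OR A5) = a + b − a·b on (0.7558, 0.7789) = 0.9460
NOT A5 = 1 − 0.6700 = 0.3300
NOT A5 OR A4 = a + b − a·b on (0.3300, 0.4500) = 0.6315
(NOT A5 OR A4) OR A5 = a + b − a·b on (0.6315, 0.6700) = 0.8784
((A3 OR A5) OR (NOT A5 OR A5)) OR ((NOT A5 OR A4) OR A5) = a + b − a·b on (0.9460, 0.8784) = 0.9934

0.993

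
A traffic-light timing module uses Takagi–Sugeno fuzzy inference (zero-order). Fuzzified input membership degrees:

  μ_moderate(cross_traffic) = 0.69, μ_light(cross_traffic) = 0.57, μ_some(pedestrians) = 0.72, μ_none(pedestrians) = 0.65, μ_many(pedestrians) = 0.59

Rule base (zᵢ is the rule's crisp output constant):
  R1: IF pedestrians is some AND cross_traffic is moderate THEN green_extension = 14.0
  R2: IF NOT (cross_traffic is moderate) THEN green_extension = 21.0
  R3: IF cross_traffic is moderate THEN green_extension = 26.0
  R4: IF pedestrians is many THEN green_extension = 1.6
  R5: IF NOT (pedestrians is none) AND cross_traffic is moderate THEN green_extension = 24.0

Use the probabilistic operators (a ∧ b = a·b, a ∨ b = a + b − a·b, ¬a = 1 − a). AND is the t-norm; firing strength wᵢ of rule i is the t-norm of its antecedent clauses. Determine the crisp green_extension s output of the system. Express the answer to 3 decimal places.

R1 (z=14.0): some=0.72, moderate=0.69; AND[a·b] → w = 0.4968
R2 (z=21.0): ¬moderate=1−0.69=0.31 → w = 0.3100
R3 (z=26.0): moderate=0.69 → w = 0.6900
R4 (z=1.6): many=0.59 → w = 0.5900
R5 (z=24.0): ¬none=1−0.65=0.35, moderate=0.69; AND[a·b] → w = 0.2415
Weighted average = (0.4968·14.0 + 0.3100·21.0 + 0.6900·26.0 + 0.5900·1.6 + 0.2415·24.0) / (0.4968 + 0.3100 + 0.6900 + 0.5900 + 0.2415)
  = 38.1452 / 2.3283 = 16.383

16.383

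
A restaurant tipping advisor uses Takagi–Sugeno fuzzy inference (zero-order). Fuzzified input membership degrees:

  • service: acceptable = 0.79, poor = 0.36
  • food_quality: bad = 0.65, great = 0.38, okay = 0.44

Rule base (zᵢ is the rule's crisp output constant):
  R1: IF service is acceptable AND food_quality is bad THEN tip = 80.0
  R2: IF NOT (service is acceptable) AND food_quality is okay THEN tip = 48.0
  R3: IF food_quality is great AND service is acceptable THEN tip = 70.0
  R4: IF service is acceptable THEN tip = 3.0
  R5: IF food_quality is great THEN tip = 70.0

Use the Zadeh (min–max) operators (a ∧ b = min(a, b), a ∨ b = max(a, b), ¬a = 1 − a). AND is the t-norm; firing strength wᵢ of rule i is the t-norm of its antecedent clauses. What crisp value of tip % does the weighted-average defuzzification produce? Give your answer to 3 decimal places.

R1 (z=80.0): acceptable=0.79, bad=0.65; AND[min(a, b)] → w = 0.65
R2 (z=48.0): ¬acceptable=1−0.79=0.21, okay=0.44; AND[min(a, b)] → w = 0.21
R3 (z=70.0): great=0.38, acceptable=0.79; AND[min(a, b)] → w = 0.38
R4 (z=3.0): acceptable=0.79 → w = 0.79
R5 (z=70.0): great=0.38 → w = 0.38
Weighted average = (0.65·80.0 + 0.21·48.0 + 0.38·70.0 + 0.79·3.0 + 0.38·70.0) / (0.65 + 0.21 + 0.38 + 0.79 + 0.38)
  = 117.6500 / 2.4100 = 48.817

48.817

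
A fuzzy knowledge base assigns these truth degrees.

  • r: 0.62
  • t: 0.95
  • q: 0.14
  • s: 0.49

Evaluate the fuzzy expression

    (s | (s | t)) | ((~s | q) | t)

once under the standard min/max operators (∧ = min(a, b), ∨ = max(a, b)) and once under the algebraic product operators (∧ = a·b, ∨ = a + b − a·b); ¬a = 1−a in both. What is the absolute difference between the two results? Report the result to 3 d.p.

Under standard min/max:
  s | t = max(a, b) on (0.49, 0.95) = 0.95
  s | (s | t) = max(a, b) on (0.49, 0.95) = 0.95
  ~s = 1 − 0.49 = 0.51
  ~s | q = max(a, b) on (0.51, 0.14) = 0.51
  (~s | q) | t = max(a, b) on (0.51, 0.95) = 0.95
  (s | (s | t)) | ((~s | q) | t) = max(a, b) on (0.95, 0.95) = 0.95
  → value = 0.9500
Under algebraic product:
  s | t = a + b − a·b on (0.4900, 0.9500) = 0.9745
  s | (s | t) = a + b − a·b on (0.4900, 0.9745) = 0.9870
  ~s = 1 − 0.4900 = 0.5100
  ~s | q = a + b − a·b on (0.5100, 0.1400) = 0.5786
  (~s | q) | t = a + b − a·b on (0.5786, 0.9500) = 0.9789
  (s | (s | t)) | ((~s | q) | t) = a + b − a·b on (0.9870, 0.9789) = 0.9997
  → value = 0.9997
|0.9500 − 0.9997| = 0.050

0.050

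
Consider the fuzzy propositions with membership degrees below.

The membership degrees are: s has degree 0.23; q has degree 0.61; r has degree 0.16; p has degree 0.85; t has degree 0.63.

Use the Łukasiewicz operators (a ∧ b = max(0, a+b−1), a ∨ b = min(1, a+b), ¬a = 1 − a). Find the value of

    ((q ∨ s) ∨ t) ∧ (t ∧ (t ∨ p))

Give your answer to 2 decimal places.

q ∨ s = min(1, a+b) on (0.61, 0.23) = 0.84
(q ∨ s) ∨ t = min(1, a+b) on (0.84, 0.63) = 1.00
t ∨ p = min(1, a+b) on (0.63, 0.85) = 1.00
t ∧ (t ∨ p) = max(0, a+b−1) on (0.63, 1.00) = 0.63
((q ∨ s) ∨ t) ∧ (t ∧ (t ∨ p)) = max(0, a+b−1) on (1.00, 0.63) = 0.63

0.63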